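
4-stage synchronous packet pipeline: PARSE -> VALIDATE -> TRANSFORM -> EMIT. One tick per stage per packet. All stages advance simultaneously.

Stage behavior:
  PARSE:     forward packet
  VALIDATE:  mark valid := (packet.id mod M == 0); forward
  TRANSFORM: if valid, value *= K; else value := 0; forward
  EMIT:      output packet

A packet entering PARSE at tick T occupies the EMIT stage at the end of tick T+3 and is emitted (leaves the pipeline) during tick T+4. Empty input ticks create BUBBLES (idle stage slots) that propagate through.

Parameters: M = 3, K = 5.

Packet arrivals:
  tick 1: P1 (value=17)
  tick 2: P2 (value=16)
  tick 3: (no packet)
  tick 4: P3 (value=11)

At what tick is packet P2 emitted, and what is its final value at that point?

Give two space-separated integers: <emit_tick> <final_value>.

Answer: 6 0

Derivation:
Tick 1: [PARSE:P1(v=17,ok=F), VALIDATE:-, TRANSFORM:-, EMIT:-] out:-; in:P1
Tick 2: [PARSE:P2(v=16,ok=F), VALIDATE:P1(v=17,ok=F), TRANSFORM:-, EMIT:-] out:-; in:P2
Tick 3: [PARSE:-, VALIDATE:P2(v=16,ok=F), TRANSFORM:P1(v=0,ok=F), EMIT:-] out:-; in:-
Tick 4: [PARSE:P3(v=11,ok=F), VALIDATE:-, TRANSFORM:P2(v=0,ok=F), EMIT:P1(v=0,ok=F)] out:-; in:P3
Tick 5: [PARSE:-, VALIDATE:P3(v=11,ok=T), TRANSFORM:-, EMIT:P2(v=0,ok=F)] out:P1(v=0); in:-
Tick 6: [PARSE:-, VALIDATE:-, TRANSFORM:P3(v=55,ok=T), EMIT:-] out:P2(v=0); in:-
Tick 7: [PARSE:-, VALIDATE:-, TRANSFORM:-, EMIT:P3(v=55,ok=T)] out:-; in:-
Tick 8: [PARSE:-, VALIDATE:-, TRANSFORM:-, EMIT:-] out:P3(v=55); in:-
P2: arrives tick 2, valid=False (id=2, id%3=2), emit tick 6, final value 0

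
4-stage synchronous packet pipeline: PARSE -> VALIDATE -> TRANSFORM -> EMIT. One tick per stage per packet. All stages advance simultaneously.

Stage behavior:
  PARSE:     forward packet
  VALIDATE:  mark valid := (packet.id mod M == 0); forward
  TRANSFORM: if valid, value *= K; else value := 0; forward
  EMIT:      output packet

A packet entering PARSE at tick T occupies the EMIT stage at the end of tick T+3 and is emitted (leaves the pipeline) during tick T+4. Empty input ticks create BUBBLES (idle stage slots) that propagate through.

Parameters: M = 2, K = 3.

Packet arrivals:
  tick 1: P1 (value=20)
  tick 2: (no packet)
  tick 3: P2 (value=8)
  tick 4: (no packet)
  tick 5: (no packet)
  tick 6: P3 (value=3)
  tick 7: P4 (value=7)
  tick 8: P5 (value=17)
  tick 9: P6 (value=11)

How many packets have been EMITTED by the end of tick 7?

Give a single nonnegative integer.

Answer: 2

Derivation:
Tick 1: [PARSE:P1(v=20,ok=F), VALIDATE:-, TRANSFORM:-, EMIT:-] out:-; in:P1
Tick 2: [PARSE:-, VALIDATE:P1(v=20,ok=F), TRANSFORM:-, EMIT:-] out:-; in:-
Tick 3: [PARSE:P2(v=8,ok=F), VALIDATE:-, TRANSFORM:P1(v=0,ok=F), EMIT:-] out:-; in:P2
Tick 4: [PARSE:-, VALIDATE:P2(v=8,ok=T), TRANSFORM:-, EMIT:P1(v=0,ok=F)] out:-; in:-
Tick 5: [PARSE:-, VALIDATE:-, TRANSFORM:P2(v=24,ok=T), EMIT:-] out:P1(v=0); in:-
Tick 6: [PARSE:P3(v=3,ok=F), VALIDATE:-, TRANSFORM:-, EMIT:P2(v=24,ok=T)] out:-; in:P3
Tick 7: [PARSE:P4(v=7,ok=F), VALIDATE:P3(v=3,ok=F), TRANSFORM:-, EMIT:-] out:P2(v=24); in:P4
Emitted by tick 7: ['P1', 'P2']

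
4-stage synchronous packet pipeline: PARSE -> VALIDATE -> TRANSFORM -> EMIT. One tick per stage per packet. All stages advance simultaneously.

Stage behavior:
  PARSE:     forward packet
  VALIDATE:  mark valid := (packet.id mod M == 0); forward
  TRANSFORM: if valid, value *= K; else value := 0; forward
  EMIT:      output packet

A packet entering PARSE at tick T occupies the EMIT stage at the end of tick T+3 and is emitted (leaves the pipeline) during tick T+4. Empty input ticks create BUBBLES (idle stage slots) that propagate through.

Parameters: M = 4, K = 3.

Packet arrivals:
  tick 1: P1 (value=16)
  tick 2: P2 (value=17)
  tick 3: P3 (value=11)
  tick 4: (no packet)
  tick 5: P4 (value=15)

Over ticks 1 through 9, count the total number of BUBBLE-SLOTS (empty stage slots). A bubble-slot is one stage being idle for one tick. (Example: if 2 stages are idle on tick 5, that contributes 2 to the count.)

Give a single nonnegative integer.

Tick 1: [PARSE:P1(v=16,ok=F), VALIDATE:-, TRANSFORM:-, EMIT:-] out:-; bubbles=3
Tick 2: [PARSE:P2(v=17,ok=F), VALIDATE:P1(v=16,ok=F), TRANSFORM:-, EMIT:-] out:-; bubbles=2
Tick 3: [PARSE:P3(v=11,ok=F), VALIDATE:P2(v=17,ok=F), TRANSFORM:P1(v=0,ok=F), EMIT:-] out:-; bubbles=1
Tick 4: [PARSE:-, VALIDATE:P3(v=11,ok=F), TRANSFORM:P2(v=0,ok=F), EMIT:P1(v=0,ok=F)] out:-; bubbles=1
Tick 5: [PARSE:P4(v=15,ok=F), VALIDATE:-, TRANSFORM:P3(v=0,ok=F), EMIT:P2(v=0,ok=F)] out:P1(v=0); bubbles=1
Tick 6: [PARSE:-, VALIDATE:P4(v=15,ok=T), TRANSFORM:-, EMIT:P3(v=0,ok=F)] out:P2(v=0); bubbles=2
Tick 7: [PARSE:-, VALIDATE:-, TRANSFORM:P4(v=45,ok=T), EMIT:-] out:P3(v=0); bubbles=3
Tick 8: [PARSE:-, VALIDATE:-, TRANSFORM:-, EMIT:P4(v=45,ok=T)] out:-; bubbles=3
Tick 9: [PARSE:-, VALIDATE:-, TRANSFORM:-, EMIT:-] out:P4(v=45); bubbles=4
Total bubble-slots: 20

Answer: 20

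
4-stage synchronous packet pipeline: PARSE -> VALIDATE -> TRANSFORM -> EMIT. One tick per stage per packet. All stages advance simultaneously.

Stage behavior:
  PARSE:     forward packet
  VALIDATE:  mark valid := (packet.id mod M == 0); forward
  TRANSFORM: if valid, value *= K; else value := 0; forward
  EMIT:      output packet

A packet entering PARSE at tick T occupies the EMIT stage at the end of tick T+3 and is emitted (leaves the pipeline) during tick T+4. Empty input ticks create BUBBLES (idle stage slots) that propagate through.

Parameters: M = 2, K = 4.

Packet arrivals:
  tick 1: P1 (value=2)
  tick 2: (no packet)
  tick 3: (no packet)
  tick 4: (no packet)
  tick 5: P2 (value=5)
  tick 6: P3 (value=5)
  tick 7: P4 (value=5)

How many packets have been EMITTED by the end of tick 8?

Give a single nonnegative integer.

Tick 1: [PARSE:P1(v=2,ok=F), VALIDATE:-, TRANSFORM:-, EMIT:-] out:-; in:P1
Tick 2: [PARSE:-, VALIDATE:P1(v=2,ok=F), TRANSFORM:-, EMIT:-] out:-; in:-
Tick 3: [PARSE:-, VALIDATE:-, TRANSFORM:P1(v=0,ok=F), EMIT:-] out:-; in:-
Tick 4: [PARSE:-, VALIDATE:-, TRANSFORM:-, EMIT:P1(v=0,ok=F)] out:-; in:-
Tick 5: [PARSE:P2(v=5,ok=F), VALIDATE:-, TRANSFORM:-, EMIT:-] out:P1(v=0); in:P2
Tick 6: [PARSE:P3(v=5,ok=F), VALIDATE:P2(v=5,ok=T), TRANSFORM:-, EMIT:-] out:-; in:P3
Tick 7: [PARSE:P4(v=5,ok=F), VALIDATE:P3(v=5,ok=F), TRANSFORM:P2(v=20,ok=T), EMIT:-] out:-; in:P4
Tick 8: [PARSE:-, VALIDATE:P4(v=5,ok=T), TRANSFORM:P3(v=0,ok=F), EMIT:P2(v=20,ok=T)] out:-; in:-
Emitted by tick 8: ['P1']

Answer: 1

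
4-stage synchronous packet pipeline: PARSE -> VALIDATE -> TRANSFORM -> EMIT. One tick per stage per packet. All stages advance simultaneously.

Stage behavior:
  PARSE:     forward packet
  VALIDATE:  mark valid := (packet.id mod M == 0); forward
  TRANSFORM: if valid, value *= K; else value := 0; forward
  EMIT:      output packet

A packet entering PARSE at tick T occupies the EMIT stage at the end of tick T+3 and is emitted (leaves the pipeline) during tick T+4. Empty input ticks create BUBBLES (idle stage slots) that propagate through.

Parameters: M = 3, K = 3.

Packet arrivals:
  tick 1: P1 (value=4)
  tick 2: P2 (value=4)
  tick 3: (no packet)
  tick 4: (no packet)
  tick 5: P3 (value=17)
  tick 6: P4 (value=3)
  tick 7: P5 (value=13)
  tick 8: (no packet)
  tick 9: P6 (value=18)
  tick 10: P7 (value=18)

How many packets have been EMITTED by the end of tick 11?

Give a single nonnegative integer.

Answer: 5

Derivation:
Tick 1: [PARSE:P1(v=4,ok=F), VALIDATE:-, TRANSFORM:-, EMIT:-] out:-; in:P1
Tick 2: [PARSE:P2(v=4,ok=F), VALIDATE:P1(v=4,ok=F), TRANSFORM:-, EMIT:-] out:-; in:P2
Tick 3: [PARSE:-, VALIDATE:P2(v=4,ok=F), TRANSFORM:P1(v=0,ok=F), EMIT:-] out:-; in:-
Tick 4: [PARSE:-, VALIDATE:-, TRANSFORM:P2(v=0,ok=F), EMIT:P1(v=0,ok=F)] out:-; in:-
Tick 5: [PARSE:P3(v=17,ok=F), VALIDATE:-, TRANSFORM:-, EMIT:P2(v=0,ok=F)] out:P1(v=0); in:P3
Tick 6: [PARSE:P4(v=3,ok=F), VALIDATE:P3(v=17,ok=T), TRANSFORM:-, EMIT:-] out:P2(v=0); in:P4
Tick 7: [PARSE:P5(v=13,ok=F), VALIDATE:P4(v=3,ok=F), TRANSFORM:P3(v=51,ok=T), EMIT:-] out:-; in:P5
Tick 8: [PARSE:-, VALIDATE:P5(v=13,ok=F), TRANSFORM:P4(v=0,ok=F), EMIT:P3(v=51,ok=T)] out:-; in:-
Tick 9: [PARSE:P6(v=18,ok=F), VALIDATE:-, TRANSFORM:P5(v=0,ok=F), EMIT:P4(v=0,ok=F)] out:P3(v=51); in:P6
Tick 10: [PARSE:P7(v=18,ok=F), VALIDATE:P6(v=18,ok=T), TRANSFORM:-, EMIT:P5(v=0,ok=F)] out:P4(v=0); in:P7
Tick 11: [PARSE:-, VALIDATE:P7(v=18,ok=F), TRANSFORM:P6(v=54,ok=T), EMIT:-] out:P5(v=0); in:-
Emitted by tick 11: ['P1', 'P2', 'P3', 'P4', 'P5']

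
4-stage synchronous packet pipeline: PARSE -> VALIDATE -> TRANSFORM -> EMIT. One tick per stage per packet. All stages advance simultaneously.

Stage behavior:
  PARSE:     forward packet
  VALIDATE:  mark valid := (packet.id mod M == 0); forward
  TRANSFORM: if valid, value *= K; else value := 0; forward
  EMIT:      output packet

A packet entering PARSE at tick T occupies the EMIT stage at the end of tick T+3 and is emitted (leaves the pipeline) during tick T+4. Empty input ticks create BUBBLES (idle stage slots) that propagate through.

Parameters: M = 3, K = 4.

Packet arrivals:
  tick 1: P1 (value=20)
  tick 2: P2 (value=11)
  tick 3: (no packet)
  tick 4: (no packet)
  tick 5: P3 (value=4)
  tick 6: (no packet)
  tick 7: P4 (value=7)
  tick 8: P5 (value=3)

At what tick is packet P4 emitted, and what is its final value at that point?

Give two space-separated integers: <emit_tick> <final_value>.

Answer: 11 0

Derivation:
Tick 1: [PARSE:P1(v=20,ok=F), VALIDATE:-, TRANSFORM:-, EMIT:-] out:-; in:P1
Tick 2: [PARSE:P2(v=11,ok=F), VALIDATE:P1(v=20,ok=F), TRANSFORM:-, EMIT:-] out:-; in:P2
Tick 3: [PARSE:-, VALIDATE:P2(v=11,ok=F), TRANSFORM:P1(v=0,ok=F), EMIT:-] out:-; in:-
Tick 4: [PARSE:-, VALIDATE:-, TRANSFORM:P2(v=0,ok=F), EMIT:P1(v=0,ok=F)] out:-; in:-
Tick 5: [PARSE:P3(v=4,ok=F), VALIDATE:-, TRANSFORM:-, EMIT:P2(v=0,ok=F)] out:P1(v=0); in:P3
Tick 6: [PARSE:-, VALIDATE:P3(v=4,ok=T), TRANSFORM:-, EMIT:-] out:P2(v=0); in:-
Tick 7: [PARSE:P4(v=7,ok=F), VALIDATE:-, TRANSFORM:P3(v=16,ok=T), EMIT:-] out:-; in:P4
Tick 8: [PARSE:P5(v=3,ok=F), VALIDATE:P4(v=7,ok=F), TRANSFORM:-, EMIT:P3(v=16,ok=T)] out:-; in:P5
Tick 9: [PARSE:-, VALIDATE:P5(v=3,ok=F), TRANSFORM:P4(v=0,ok=F), EMIT:-] out:P3(v=16); in:-
Tick 10: [PARSE:-, VALIDATE:-, TRANSFORM:P5(v=0,ok=F), EMIT:P4(v=0,ok=F)] out:-; in:-
Tick 11: [PARSE:-, VALIDATE:-, TRANSFORM:-, EMIT:P5(v=0,ok=F)] out:P4(v=0); in:-
Tick 12: [PARSE:-, VALIDATE:-, TRANSFORM:-, EMIT:-] out:P5(v=0); in:-
P4: arrives tick 7, valid=False (id=4, id%3=1), emit tick 11, final value 0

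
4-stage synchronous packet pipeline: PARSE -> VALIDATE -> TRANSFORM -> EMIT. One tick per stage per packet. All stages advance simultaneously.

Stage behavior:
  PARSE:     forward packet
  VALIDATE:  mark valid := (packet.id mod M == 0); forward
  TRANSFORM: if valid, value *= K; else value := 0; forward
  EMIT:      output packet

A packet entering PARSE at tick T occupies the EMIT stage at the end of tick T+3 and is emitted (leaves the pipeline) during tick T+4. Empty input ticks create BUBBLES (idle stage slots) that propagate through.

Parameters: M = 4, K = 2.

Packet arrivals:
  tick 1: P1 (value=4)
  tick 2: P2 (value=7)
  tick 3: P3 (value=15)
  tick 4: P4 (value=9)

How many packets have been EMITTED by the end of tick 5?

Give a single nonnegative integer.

Answer: 1

Derivation:
Tick 1: [PARSE:P1(v=4,ok=F), VALIDATE:-, TRANSFORM:-, EMIT:-] out:-; in:P1
Tick 2: [PARSE:P2(v=7,ok=F), VALIDATE:P1(v=4,ok=F), TRANSFORM:-, EMIT:-] out:-; in:P2
Tick 3: [PARSE:P3(v=15,ok=F), VALIDATE:P2(v=7,ok=F), TRANSFORM:P1(v=0,ok=F), EMIT:-] out:-; in:P3
Tick 4: [PARSE:P4(v=9,ok=F), VALIDATE:P3(v=15,ok=F), TRANSFORM:P2(v=0,ok=F), EMIT:P1(v=0,ok=F)] out:-; in:P4
Tick 5: [PARSE:-, VALIDATE:P4(v=9,ok=T), TRANSFORM:P3(v=0,ok=F), EMIT:P2(v=0,ok=F)] out:P1(v=0); in:-
Emitted by tick 5: ['P1']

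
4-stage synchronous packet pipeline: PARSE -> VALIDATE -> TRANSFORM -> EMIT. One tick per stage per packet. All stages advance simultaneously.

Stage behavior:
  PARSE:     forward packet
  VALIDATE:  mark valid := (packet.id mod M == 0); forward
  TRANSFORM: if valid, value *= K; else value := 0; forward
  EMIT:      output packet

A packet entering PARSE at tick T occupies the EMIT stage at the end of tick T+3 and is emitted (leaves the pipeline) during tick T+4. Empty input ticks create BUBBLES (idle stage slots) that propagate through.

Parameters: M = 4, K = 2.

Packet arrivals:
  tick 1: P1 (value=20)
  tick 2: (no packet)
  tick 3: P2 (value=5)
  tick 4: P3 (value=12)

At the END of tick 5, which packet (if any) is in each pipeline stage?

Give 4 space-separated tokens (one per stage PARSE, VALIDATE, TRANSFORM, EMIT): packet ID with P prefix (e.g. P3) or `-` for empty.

Answer: - P3 P2 -

Derivation:
Tick 1: [PARSE:P1(v=20,ok=F), VALIDATE:-, TRANSFORM:-, EMIT:-] out:-; in:P1
Tick 2: [PARSE:-, VALIDATE:P1(v=20,ok=F), TRANSFORM:-, EMIT:-] out:-; in:-
Tick 3: [PARSE:P2(v=5,ok=F), VALIDATE:-, TRANSFORM:P1(v=0,ok=F), EMIT:-] out:-; in:P2
Tick 4: [PARSE:P3(v=12,ok=F), VALIDATE:P2(v=5,ok=F), TRANSFORM:-, EMIT:P1(v=0,ok=F)] out:-; in:P3
Tick 5: [PARSE:-, VALIDATE:P3(v=12,ok=F), TRANSFORM:P2(v=0,ok=F), EMIT:-] out:P1(v=0); in:-
At end of tick 5: ['-', 'P3', 'P2', '-']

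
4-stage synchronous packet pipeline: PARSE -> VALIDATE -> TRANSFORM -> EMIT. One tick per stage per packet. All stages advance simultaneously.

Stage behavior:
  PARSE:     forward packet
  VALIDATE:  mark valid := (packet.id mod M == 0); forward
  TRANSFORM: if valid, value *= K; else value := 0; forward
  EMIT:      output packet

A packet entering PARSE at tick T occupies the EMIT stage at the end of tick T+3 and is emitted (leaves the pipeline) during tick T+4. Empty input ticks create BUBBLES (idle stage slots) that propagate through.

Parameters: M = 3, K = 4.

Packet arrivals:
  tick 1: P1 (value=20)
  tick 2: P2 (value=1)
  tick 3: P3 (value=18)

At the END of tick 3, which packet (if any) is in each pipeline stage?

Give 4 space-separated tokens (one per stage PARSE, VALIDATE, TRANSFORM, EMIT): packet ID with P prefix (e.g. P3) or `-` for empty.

Answer: P3 P2 P1 -

Derivation:
Tick 1: [PARSE:P1(v=20,ok=F), VALIDATE:-, TRANSFORM:-, EMIT:-] out:-; in:P1
Tick 2: [PARSE:P2(v=1,ok=F), VALIDATE:P1(v=20,ok=F), TRANSFORM:-, EMIT:-] out:-; in:P2
Tick 3: [PARSE:P3(v=18,ok=F), VALIDATE:P2(v=1,ok=F), TRANSFORM:P1(v=0,ok=F), EMIT:-] out:-; in:P3
At end of tick 3: ['P3', 'P2', 'P1', '-']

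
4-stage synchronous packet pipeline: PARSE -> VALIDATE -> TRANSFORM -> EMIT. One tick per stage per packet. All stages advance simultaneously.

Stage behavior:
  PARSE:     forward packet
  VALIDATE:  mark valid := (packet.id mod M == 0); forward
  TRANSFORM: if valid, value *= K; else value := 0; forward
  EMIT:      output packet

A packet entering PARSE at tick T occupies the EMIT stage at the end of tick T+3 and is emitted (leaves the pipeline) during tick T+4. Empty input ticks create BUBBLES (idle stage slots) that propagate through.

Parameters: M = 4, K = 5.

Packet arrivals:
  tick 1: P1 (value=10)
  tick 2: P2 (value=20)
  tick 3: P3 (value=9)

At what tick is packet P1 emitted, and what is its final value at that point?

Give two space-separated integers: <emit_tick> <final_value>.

Answer: 5 0

Derivation:
Tick 1: [PARSE:P1(v=10,ok=F), VALIDATE:-, TRANSFORM:-, EMIT:-] out:-; in:P1
Tick 2: [PARSE:P2(v=20,ok=F), VALIDATE:P1(v=10,ok=F), TRANSFORM:-, EMIT:-] out:-; in:P2
Tick 3: [PARSE:P3(v=9,ok=F), VALIDATE:P2(v=20,ok=F), TRANSFORM:P1(v=0,ok=F), EMIT:-] out:-; in:P3
Tick 4: [PARSE:-, VALIDATE:P3(v=9,ok=F), TRANSFORM:P2(v=0,ok=F), EMIT:P1(v=0,ok=F)] out:-; in:-
Tick 5: [PARSE:-, VALIDATE:-, TRANSFORM:P3(v=0,ok=F), EMIT:P2(v=0,ok=F)] out:P1(v=0); in:-
Tick 6: [PARSE:-, VALIDATE:-, TRANSFORM:-, EMIT:P3(v=0,ok=F)] out:P2(v=0); in:-
Tick 7: [PARSE:-, VALIDATE:-, TRANSFORM:-, EMIT:-] out:P3(v=0); in:-
P1: arrives tick 1, valid=False (id=1, id%4=1), emit tick 5, final value 0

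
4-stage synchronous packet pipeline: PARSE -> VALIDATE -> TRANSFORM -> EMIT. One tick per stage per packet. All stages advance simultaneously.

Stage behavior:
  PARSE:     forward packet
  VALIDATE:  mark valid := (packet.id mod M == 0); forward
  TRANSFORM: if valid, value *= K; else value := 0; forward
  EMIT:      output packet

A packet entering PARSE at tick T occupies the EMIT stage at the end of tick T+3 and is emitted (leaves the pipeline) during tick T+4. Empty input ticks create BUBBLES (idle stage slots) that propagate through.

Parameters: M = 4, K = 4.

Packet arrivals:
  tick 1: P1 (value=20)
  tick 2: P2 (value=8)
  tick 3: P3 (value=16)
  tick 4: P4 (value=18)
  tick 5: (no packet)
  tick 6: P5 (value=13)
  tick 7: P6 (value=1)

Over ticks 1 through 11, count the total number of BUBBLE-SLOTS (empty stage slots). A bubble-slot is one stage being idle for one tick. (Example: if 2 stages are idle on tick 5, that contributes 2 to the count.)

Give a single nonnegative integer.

Answer: 20

Derivation:
Tick 1: [PARSE:P1(v=20,ok=F), VALIDATE:-, TRANSFORM:-, EMIT:-] out:-; bubbles=3
Tick 2: [PARSE:P2(v=8,ok=F), VALIDATE:P1(v=20,ok=F), TRANSFORM:-, EMIT:-] out:-; bubbles=2
Tick 3: [PARSE:P3(v=16,ok=F), VALIDATE:P2(v=8,ok=F), TRANSFORM:P1(v=0,ok=F), EMIT:-] out:-; bubbles=1
Tick 4: [PARSE:P4(v=18,ok=F), VALIDATE:P3(v=16,ok=F), TRANSFORM:P2(v=0,ok=F), EMIT:P1(v=0,ok=F)] out:-; bubbles=0
Tick 5: [PARSE:-, VALIDATE:P4(v=18,ok=T), TRANSFORM:P3(v=0,ok=F), EMIT:P2(v=0,ok=F)] out:P1(v=0); bubbles=1
Tick 6: [PARSE:P5(v=13,ok=F), VALIDATE:-, TRANSFORM:P4(v=72,ok=T), EMIT:P3(v=0,ok=F)] out:P2(v=0); bubbles=1
Tick 7: [PARSE:P6(v=1,ok=F), VALIDATE:P5(v=13,ok=F), TRANSFORM:-, EMIT:P4(v=72,ok=T)] out:P3(v=0); bubbles=1
Tick 8: [PARSE:-, VALIDATE:P6(v=1,ok=F), TRANSFORM:P5(v=0,ok=F), EMIT:-] out:P4(v=72); bubbles=2
Tick 9: [PARSE:-, VALIDATE:-, TRANSFORM:P6(v=0,ok=F), EMIT:P5(v=0,ok=F)] out:-; bubbles=2
Tick 10: [PARSE:-, VALIDATE:-, TRANSFORM:-, EMIT:P6(v=0,ok=F)] out:P5(v=0); bubbles=3
Tick 11: [PARSE:-, VALIDATE:-, TRANSFORM:-, EMIT:-] out:P6(v=0); bubbles=4
Total bubble-slots: 20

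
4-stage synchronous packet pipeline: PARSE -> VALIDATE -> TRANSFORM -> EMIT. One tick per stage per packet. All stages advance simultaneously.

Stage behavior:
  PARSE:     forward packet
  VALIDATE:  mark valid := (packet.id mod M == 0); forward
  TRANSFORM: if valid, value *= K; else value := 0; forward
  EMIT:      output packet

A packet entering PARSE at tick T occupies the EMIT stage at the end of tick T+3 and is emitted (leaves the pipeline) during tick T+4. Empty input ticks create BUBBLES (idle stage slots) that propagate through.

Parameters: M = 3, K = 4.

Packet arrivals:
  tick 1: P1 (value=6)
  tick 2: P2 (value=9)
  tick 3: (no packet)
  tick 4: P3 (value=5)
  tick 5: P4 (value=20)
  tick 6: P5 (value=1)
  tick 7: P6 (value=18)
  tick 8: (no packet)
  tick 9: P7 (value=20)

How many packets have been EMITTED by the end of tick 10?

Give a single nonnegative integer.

Tick 1: [PARSE:P1(v=6,ok=F), VALIDATE:-, TRANSFORM:-, EMIT:-] out:-; in:P1
Tick 2: [PARSE:P2(v=9,ok=F), VALIDATE:P1(v=6,ok=F), TRANSFORM:-, EMIT:-] out:-; in:P2
Tick 3: [PARSE:-, VALIDATE:P2(v=9,ok=F), TRANSFORM:P1(v=0,ok=F), EMIT:-] out:-; in:-
Tick 4: [PARSE:P3(v=5,ok=F), VALIDATE:-, TRANSFORM:P2(v=0,ok=F), EMIT:P1(v=0,ok=F)] out:-; in:P3
Tick 5: [PARSE:P4(v=20,ok=F), VALIDATE:P3(v=5,ok=T), TRANSFORM:-, EMIT:P2(v=0,ok=F)] out:P1(v=0); in:P4
Tick 6: [PARSE:P5(v=1,ok=F), VALIDATE:P4(v=20,ok=F), TRANSFORM:P3(v=20,ok=T), EMIT:-] out:P2(v=0); in:P5
Tick 7: [PARSE:P6(v=18,ok=F), VALIDATE:P5(v=1,ok=F), TRANSFORM:P4(v=0,ok=F), EMIT:P3(v=20,ok=T)] out:-; in:P6
Tick 8: [PARSE:-, VALIDATE:P6(v=18,ok=T), TRANSFORM:P5(v=0,ok=F), EMIT:P4(v=0,ok=F)] out:P3(v=20); in:-
Tick 9: [PARSE:P7(v=20,ok=F), VALIDATE:-, TRANSFORM:P6(v=72,ok=T), EMIT:P5(v=0,ok=F)] out:P4(v=0); in:P7
Tick 10: [PARSE:-, VALIDATE:P7(v=20,ok=F), TRANSFORM:-, EMIT:P6(v=72,ok=T)] out:P5(v=0); in:-
Emitted by tick 10: ['P1', 'P2', 'P3', 'P4', 'P5']

Answer: 5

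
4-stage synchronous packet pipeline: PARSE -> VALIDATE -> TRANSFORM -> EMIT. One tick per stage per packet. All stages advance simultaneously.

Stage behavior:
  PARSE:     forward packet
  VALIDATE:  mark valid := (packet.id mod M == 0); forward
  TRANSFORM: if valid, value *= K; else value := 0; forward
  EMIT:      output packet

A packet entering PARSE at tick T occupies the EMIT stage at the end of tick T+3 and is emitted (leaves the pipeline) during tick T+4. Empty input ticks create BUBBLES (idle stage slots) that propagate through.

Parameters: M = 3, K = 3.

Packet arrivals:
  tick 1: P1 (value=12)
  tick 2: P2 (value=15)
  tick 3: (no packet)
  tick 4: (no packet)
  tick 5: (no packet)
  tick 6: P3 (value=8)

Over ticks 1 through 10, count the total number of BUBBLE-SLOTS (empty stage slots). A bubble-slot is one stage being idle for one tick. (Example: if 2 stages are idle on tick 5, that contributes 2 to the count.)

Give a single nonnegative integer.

Tick 1: [PARSE:P1(v=12,ok=F), VALIDATE:-, TRANSFORM:-, EMIT:-] out:-; bubbles=3
Tick 2: [PARSE:P2(v=15,ok=F), VALIDATE:P1(v=12,ok=F), TRANSFORM:-, EMIT:-] out:-; bubbles=2
Tick 3: [PARSE:-, VALIDATE:P2(v=15,ok=F), TRANSFORM:P1(v=0,ok=F), EMIT:-] out:-; bubbles=2
Tick 4: [PARSE:-, VALIDATE:-, TRANSFORM:P2(v=0,ok=F), EMIT:P1(v=0,ok=F)] out:-; bubbles=2
Tick 5: [PARSE:-, VALIDATE:-, TRANSFORM:-, EMIT:P2(v=0,ok=F)] out:P1(v=0); bubbles=3
Tick 6: [PARSE:P3(v=8,ok=F), VALIDATE:-, TRANSFORM:-, EMIT:-] out:P2(v=0); bubbles=3
Tick 7: [PARSE:-, VALIDATE:P3(v=8,ok=T), TRANSFORM:-, EMIT:-] out:-; bubbles=3
Tick 8: [PARSE:-, VALIDATE:-, TRANSFORM:P3(v=24,ok=T), EMIT:-] out:-; bubbles=3
Tick 9: [PARSE:-, VALIDATE:-, TRANSFORM:-, EMIT:P3(v=24,ok=T)] out:-; bubbles=3
Tick 10: [PARSE:-, VALIDATE:-, TRANSFORM:-, EMIT:-] out:P3(v=24); bubbles=4
Total bubble-slots: 28

Answer: 28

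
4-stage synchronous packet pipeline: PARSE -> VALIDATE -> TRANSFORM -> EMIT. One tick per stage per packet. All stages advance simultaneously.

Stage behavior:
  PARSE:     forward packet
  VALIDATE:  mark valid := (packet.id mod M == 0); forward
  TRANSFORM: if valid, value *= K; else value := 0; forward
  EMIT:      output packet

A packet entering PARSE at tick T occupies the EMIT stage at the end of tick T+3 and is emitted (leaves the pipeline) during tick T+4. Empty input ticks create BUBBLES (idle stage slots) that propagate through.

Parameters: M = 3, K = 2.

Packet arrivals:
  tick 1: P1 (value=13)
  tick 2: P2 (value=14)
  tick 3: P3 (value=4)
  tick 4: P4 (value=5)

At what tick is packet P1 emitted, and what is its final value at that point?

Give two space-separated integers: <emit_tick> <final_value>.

Answer: 5 0

Derivation:
Tick 1: [PARSE:P1(v=13,ok=F), VALIDATE:-, TRANSFORM:-, EMIT:-] out:-; in:P1
Tick 2: [PARSE:P2(v=14,ok=F), VALIDATE:P1(v=13,ok=F), TRANSFORM:-, EMIT:-] out:-; in:P2
Tick 3: [PARSE:P3(v=4,ok=F), VALIDATE:P2(v=14,ok=F), TRANSFORM:P1(v=0,ok=F), EMIT:-] out:-; in:P3
Tick 4: [PARSE:P4(v=5,ok=F), VALIDATE:P3(v=4,ok=T), TRANSFORM:P2(v=0,ok=F), EMIT:P1(v=0,ok=F)] out:-; in:P4
Tick 5: [PARSE:-, VALIDATE:P4(v=5,ok=F), TRANSFORM:P3(v=8,ok=T), EMIT:P2(v=0,ok=F)] out:P1(v=0); in:-
Tick 6: [PARSE:-, VALIDATE:-, TRANSFORM:P4(v=0,ok=F), EMIT:P3(v=8,ok=T)] out:P2(v=0); in:-
Tick 7: [PARSE:-, VALIDATE:-, TRANSFORM:-, EMIT:P4(v=0,ok=F)] out:P3(v=8); in:-
Tick 8: [PARSE:-, VALIDATE:-, TRANSFORM:-, EMIT:-] out:P4(v=0); in:-
P1: arrives tick 1, valid=False (id=1, id%3=1), emit tick 5, final value 0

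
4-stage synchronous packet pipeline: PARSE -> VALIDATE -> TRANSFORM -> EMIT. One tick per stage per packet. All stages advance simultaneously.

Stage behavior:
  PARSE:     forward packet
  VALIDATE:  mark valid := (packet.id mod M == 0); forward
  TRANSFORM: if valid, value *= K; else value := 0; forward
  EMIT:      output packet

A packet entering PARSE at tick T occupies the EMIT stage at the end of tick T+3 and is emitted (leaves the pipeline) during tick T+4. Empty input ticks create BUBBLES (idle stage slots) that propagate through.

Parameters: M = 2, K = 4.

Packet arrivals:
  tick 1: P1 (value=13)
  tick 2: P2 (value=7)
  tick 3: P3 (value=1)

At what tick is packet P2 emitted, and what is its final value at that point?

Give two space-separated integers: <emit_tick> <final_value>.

Tick 1: [PARSE:P1(v=13,ok=F), VALIDATE:-, TRANSFORM:-, EMIT:-] out:-; in:P1
Tick 2: [PARSE:P2(v=7,ok=F), VALIDATE:P1(v=13,ok=F), TRANSFORM:-, EMIT:-] out:-; in:P2
Tick 3: [PARSE:P3(v=1,ok=F), VALIDATE:P2(v=7,ok=T), TRANSFORM:P1(v=0,ok=F), EMIT:-] out:-; in:P3
Tick 4: [PARSE:-, VALIDATE:P3(v=1,ok=F), TRANSFORM:P2(v=28,ok=T), EMIT:P1(v=0,ok=F)] out:-; in:-
Tick 5: [PARSE:-, VALIDATE:-, TRANSFORM:P3(v=0,ok=F), EMIT:P2(v=28,ok=T)] out:P1(v=0); in:-
Tick 6: [PARSE:-, VALIDATE:-, TRANSFORM:-, EMIT:P3(v=0,ok=F)] out:P2(v=28); in:-
Tick 7: [PARSE:-, VALIDATE:-, TRANSFORM:-, EMIT:-] out:P3(v=0); in:-
P2: arrives tick 2, valid=True (id=2, id%2=0), emit tick 6, final value 28

Answer: 6 28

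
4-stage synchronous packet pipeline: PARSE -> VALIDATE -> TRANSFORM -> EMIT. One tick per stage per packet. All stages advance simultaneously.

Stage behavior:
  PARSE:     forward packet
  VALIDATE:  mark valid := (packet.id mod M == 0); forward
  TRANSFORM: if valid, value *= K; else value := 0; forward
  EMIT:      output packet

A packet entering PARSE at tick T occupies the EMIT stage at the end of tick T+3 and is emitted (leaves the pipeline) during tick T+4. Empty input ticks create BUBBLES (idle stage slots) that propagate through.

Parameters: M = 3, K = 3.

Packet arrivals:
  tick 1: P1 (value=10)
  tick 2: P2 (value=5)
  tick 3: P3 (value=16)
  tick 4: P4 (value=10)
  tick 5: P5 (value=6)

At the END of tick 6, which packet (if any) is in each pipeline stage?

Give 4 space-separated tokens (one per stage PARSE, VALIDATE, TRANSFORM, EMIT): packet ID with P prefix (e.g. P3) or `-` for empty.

Answer: - P5 P4 P3

Derivation:
Tick 1: [PARSE:P1(v=10,ok=F), VALIDATE:-, TRANSFORM:-, EMIT:-] out:-; in:P1
Tick 2: [PARSE:P2(v=5,ok=F), VALIDATE:P1(v=10,ok=F), TRANSFORM:-, EMIT:-] out:-; in:P2
Tick 3: [PARSE:P3(v=16,ok=F), VALIDATE:P2(v=5,ok=F), TRANSFORM:P1(v=0,ok=F), EMIT:-] out:-; in:P3
Tick 4: [PARSE:P4(v=10,ok=F), VALIDATE:P3(v=16,ok=T), TRANSFORM:P2(v=0,ok=F), EMIT:P1(v=0,ok=F)] out:-; in:P4
Tick 5: [PARSE:P5(v=6,ok=F), VALIDATE:P4(v=10,ok=F), TRANSFORM:P3(v=48,ok=T), EMIT:P2(v=0,ok=F)] out:P1(v=0); in:P5
Tick 6: [PARSE:-, VALIDATE:P5(v=6,ok=F), TRANSFORM:P4(v=0,ok=F), EMIT:P3(v=48,ok=T)] out:P2(v=0); in:-
At end of tick 6: ['-', 'P5', 'P4', 'P3']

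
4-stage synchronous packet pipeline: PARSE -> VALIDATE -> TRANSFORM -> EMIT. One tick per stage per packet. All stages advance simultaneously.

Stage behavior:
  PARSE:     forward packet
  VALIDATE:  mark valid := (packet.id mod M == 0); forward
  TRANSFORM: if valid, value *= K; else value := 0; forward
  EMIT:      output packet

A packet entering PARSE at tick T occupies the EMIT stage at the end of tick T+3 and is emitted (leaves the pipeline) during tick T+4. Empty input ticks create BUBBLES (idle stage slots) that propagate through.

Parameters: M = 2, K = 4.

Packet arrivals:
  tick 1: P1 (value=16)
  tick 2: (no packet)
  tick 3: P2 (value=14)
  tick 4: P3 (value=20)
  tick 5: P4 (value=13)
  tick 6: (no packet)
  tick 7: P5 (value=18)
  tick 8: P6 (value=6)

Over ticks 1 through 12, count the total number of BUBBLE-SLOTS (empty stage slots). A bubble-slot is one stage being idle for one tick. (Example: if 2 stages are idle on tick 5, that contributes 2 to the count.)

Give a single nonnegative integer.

Answer: 24

Derivation:
Tick 1: [PARSE:P1(v=16,ok=F), VALIDATE:-, TRANSFORM:-, EMIT:-] out:-; bubbles=3
Tick 2: [PARSE:-, VALIDATE:P1(v=16,ok=F), TRANSFORM:-, EMIT:-] out:-; bubbles=3
Tick 3: [PARSE:P2(v=14,ok=F), VALIDATE:-, TRANSFORM:P1(v=0,ok=F), EMIT:-] out:-; bubbles=2
Tick 4: [PARSE:P3(v=20,ok=F), VALIDATE:P2(v=14,ok=T), TRANSFORM:-, EMIT:P1(v=0,ok=F)] out:-; bubbles=1
Tick 5: [PARSE:P4(v=13,ok=F), VALIDATE:P3(v=20,ok=F), TRANSFORM:P2(v=56,ok=T), EMIT:-] out:P1(v=0); bubbles=1
Tick 6: [PARSE:-, VALIDATE:P4(v=13,ok=T), TRANSFORM:P3(v=0,ok=F), EMIT:P2(v=56,ok=T)] out:-; bubbles=1
Tick 7: [PARSE:P5(v=18,ok=F), VALIDATE:-, TRANSFORM:P4(v=52,ok=T), EMIT:P3(v=0,ok=F)] out:P2(v=56); bubbles=1
Tick 8: [PARSE:P6(v=6,ok=F), VALIDATE:P5(v=18,ok=F), TRANSFORM:-, EMIT:P4(v=52,ok=T)] out:P3(v=0); bubbles=1
Tick 9: [PARSE:-, VALIDATE:P6(v=6,ok=T), TRANSFORM:P5(v=0,ok=F), EMIT:-] out:P4(v=52); bubbles=2
Tick 10: [PARSE:-, VALIDATE:-, TRANSFORM:P6(v=24,ok=T), EMIT:P5(v=0,ok=F)] out:-; bubbles=2
Tick 11: [PARSE:-, VALIDATE:-, TRANSFORM:-, EMIT:P6(v=24,ok=T)] out:P5(v=0); bubbles=3
Tick 12: [PARSE:-, VALIDATE:-, TRANSFORM:-, EMIT:-] out:P6(v=24); bubbles=4
Total bubble-slots: 24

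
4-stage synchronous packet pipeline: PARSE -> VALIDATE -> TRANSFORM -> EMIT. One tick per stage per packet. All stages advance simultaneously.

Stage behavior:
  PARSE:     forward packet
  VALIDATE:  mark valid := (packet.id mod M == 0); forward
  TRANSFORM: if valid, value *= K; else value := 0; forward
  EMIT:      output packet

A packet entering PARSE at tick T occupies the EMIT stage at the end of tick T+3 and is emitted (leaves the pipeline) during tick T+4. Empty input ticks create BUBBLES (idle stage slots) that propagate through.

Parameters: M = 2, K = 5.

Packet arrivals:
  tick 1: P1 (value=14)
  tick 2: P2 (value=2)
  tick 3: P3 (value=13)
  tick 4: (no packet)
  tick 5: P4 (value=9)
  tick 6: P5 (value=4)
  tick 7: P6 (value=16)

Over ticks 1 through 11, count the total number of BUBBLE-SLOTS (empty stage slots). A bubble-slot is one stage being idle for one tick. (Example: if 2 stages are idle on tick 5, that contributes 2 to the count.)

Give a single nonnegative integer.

Answer: 20

Derivation:
Tick 1: [PARSE:P1(v=14,ok=F), VALIDATE:-, TRANSFORM:-, EMIT:-] out:-; bubbles=3
Tick 2: [PARSE:P2(v=2,ok=F), VALIDATE:P1(v=14,ok=F), TRANSFORM:-, EMIT:-] out:-; bubbles=2
Tick 3: [PARSE:P3(v=13,ok=F), VALIDATE:P2(v=2,ok=T), TRANSFORM:P1(v=0,ok=F), EMIT:-] out:-; bubbles=1
Tick 4: [PARSE:-, VALIDATE:P3(v=13,ok=F), TRANSFORM:P2(v=10,ok=T), EMIT:P1(v=0,ok=F)] out:-; bubbles=1
Tick 5: [PARSE:P4(v=9,ok=F), VALIDATE:-, TRANSFORM:P3(v=0,ok=F), EMIT:P2(v=10,ok=T)] out:P1(v=0); bubbles=1
Tick 6: [PARSE:P5(v=4,ok=F), VALIDATE:P4(v=9,ok=T), TRANSFORM:-, EMIT:P3(v=0,ok=F)] out:P2(v=10); bubbles=1
Tick 7: [PARSE:P6(v=16,ok=F), VALIDATE:P5(v=4,ok=F), TRANSFORM:P4(v=45,ok=T), EMIT:-] out:P3(v=0); bubbles=1
Tick 8: [PARSE:-, VALIDATE:P6(v=16,ok=T), TRANSFORM:P5(v=0,ok=F), EMIT:P4(v=45,ok=T)] out:-; bubbles=1
Tick 9: [PARSE:-, VALIDATE:-, TRANSFORM:P6(v=80,ok=T), EMIT:P5(v=0,ok=F)] out:P4(v=45); bubbles=2
Tick 10: [PARSE:-, VALIDATE:-, TRANSFORM:-, EMIT:P6(v=80,ok=T)] out:P5(v=0); bubbles=3
Tick 11: [PARSE:-, VALIDATE:-, TRANSFORM:-, EMIT:-] out:P6(v=80); bubbles=4
Total bubble-slots: 20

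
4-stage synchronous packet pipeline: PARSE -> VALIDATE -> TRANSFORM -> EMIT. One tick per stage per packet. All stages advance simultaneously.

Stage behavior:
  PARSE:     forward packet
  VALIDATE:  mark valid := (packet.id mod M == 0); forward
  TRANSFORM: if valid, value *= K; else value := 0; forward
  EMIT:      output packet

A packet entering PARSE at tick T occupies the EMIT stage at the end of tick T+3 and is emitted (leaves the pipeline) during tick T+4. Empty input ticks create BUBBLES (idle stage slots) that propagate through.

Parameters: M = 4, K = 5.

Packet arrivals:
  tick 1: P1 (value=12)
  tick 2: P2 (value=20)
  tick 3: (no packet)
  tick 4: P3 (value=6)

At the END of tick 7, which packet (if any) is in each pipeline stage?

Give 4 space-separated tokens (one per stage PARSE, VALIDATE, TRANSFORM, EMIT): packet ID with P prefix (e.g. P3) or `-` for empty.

Answer: - - - P3

Derivation:
Tick 1: [PARSE:P1(v=12,ok=F), VALIDATE:-, TRANSFORM:-, EMIT:-] out:-; in:P1
Tick 2: [PARSE:P2(v=20,ok=F), VALIDATE:P1(v=12,ok=F), TRANSFORM:-, EMIT:-] out:-; in:P2
Tick 3: [PARSE:-, VALIDATE:P2(v=20,ok=F), TRANSFORM:P1(v=0,ok=F), EMIT:-] out:-; in:-
Tick 4: [PARSE:P3(v=6,ok=F), VALIDATE:-, TRANSFORM:P2(v=0,ok=F), EMIT:P1(v=0,ok=F)] out:-; in:P3
Tick 5: [PARSE:-, VALIDATE:P3(v=6,ok=F), TRANSFORM:-, EMIT:P2(v=0,ok=F)] out:P1(v=0); in:-
Tick 6: [PARSE:-, VALIDATE:-, TRANSFORM:P3(v=0,ok=F), EMIT:-] out:P2(v=0); in:-
Tick 7: [PARSE:-, VALIDATE:-, TRANSFORM:-, EMIT:P3(v=0,ok=F)] out:-; in:-
At end of tick 7: ['-', '-', '-', 'P3']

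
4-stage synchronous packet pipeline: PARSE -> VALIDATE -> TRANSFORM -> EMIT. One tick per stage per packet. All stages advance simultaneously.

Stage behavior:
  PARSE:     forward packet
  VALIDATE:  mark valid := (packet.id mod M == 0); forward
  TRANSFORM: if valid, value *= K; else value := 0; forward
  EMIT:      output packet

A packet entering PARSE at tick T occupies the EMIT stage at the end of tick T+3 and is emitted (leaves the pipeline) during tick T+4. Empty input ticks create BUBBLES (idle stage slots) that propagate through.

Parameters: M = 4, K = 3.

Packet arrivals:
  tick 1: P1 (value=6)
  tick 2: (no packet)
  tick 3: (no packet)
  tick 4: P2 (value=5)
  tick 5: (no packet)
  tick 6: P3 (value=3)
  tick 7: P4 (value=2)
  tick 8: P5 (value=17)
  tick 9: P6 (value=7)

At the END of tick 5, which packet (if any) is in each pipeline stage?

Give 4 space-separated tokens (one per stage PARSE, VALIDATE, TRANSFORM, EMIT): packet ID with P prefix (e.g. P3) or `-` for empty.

Answer: - P2 - -

Derivation:
Tick 1: [PARSE:P1(v=6,ok=F), VALIDATE:-, TRANSFORM:-, EMIT:-] out:-; in:P1
Tick 2: [PARSE:-, VALIDATE:P1(v=6,ok=F), TRANSFORM:-, EMIT:-] out:-; in:-
Tick 3: [PARSE:-, VALIDATE:-, TRANSFORM:P1(v=0,ok=F), EMIT:-] out:-; in:-
Tick 4: [PARSE:P2(v=5,ok=F), VALIDATE:-, TRANSFORM:-, EMIT:P1(v=0,ok=F)] out:-; in:P2
Tick 5: [PARSE:-, VALIDATE:P2(v=5,ok=F), TRANSFORM:-, EMIT:-] out:P1(v=0); in:-
At end of tick 5: ['-', 'P2', '-', '-']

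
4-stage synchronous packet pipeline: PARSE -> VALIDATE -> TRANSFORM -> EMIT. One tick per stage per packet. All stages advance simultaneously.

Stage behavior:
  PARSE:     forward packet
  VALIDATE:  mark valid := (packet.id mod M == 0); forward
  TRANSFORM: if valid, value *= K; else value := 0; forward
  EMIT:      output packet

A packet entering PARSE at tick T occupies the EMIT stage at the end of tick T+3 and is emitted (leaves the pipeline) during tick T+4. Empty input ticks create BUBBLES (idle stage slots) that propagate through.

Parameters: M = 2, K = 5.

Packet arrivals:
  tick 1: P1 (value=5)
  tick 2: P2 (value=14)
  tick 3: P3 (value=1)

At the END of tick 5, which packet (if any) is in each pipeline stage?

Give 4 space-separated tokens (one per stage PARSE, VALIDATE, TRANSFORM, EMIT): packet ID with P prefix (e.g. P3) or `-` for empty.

Tick 1: [PARSE:P1(v=5,ok=F), VALIDATE:-, TRANSFORM:-, EMIT:-] out:-; in:P1
Tick 2: [PARSE:P2(v=14,ok=F), VALIDATE:P1(v=5,ok=F), TRANSFORM:-, EMIT:-] out:-; in:P2
Tick 3: [PARSE:P3(v=1,ok=F), VALIDATE:P2(v=14,ok=T), TRANSFORM:P1(v=0,ok=F), EMIT:-] out:-; in:P3
Tick 4: [PARSE:-, VALIDATE:P3(v=1,ok=F), TRANSFORM:P2(v=70,ok=T), EMIT:P1(v=0,ok=F)] out:-; in:-
Tick 5: [PARSE:-, VALIDATE:-, TRANSFORM:P3(v=0,ok=F), EMIT:P2(v=70,ok=T)] out:P1(v=0); in:-
At end of tick 5: ['-', '-', 'P3', 'P2']

Answer: - - P3 P2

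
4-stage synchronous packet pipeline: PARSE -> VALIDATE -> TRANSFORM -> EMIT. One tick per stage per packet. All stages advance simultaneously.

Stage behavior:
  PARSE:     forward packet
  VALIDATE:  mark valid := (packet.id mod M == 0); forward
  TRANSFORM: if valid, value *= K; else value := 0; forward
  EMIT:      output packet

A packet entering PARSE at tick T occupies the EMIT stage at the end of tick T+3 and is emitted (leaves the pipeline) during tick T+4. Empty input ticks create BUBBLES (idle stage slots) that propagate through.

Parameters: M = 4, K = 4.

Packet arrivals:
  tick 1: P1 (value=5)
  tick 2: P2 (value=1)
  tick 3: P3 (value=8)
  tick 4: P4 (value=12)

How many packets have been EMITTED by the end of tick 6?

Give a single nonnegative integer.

Answer: 2

Derivation:
Tick 1: [PARSE:P1(v=5,ok=F), VALIDATE:-, TRANSFORM:-, EMIT:-] out:-; in:P1
Tick 2: [PARSE:P2(v=1,ok=F), VALIDATE:P1(v=5,ok=F), TRANSFORM:-, EMIT:-] out:-; in:P2
Tick 3: [PARSE:P3(v=8,ok=F), VALIDATE:P2(v=1,ok=F), TRANSFORM:P1(v=0,ok=F), EMIT:-] out:-; in:P3
Tick 4: [PARSE:P4(v=12,ok=F), VALIDATE:P3(v=8,ok=F), TRANSFORM:P2(v=0,ok=F), EMIT:P1(v=0,ok=F)] out:-; in:P4
Tick 5: [PARSE:-, VALIDATE:P4(v=12,ok=T), TRANSFORM:P3(v=0,ok=F), EMIT:P2(v=0,ok=F)] out:P1(v=0); in:-
Tick 6: [PARSE:-, VALIDATE:-, TRANSFORM:P4(v=48,ok=T), EMIT:P3(v=0,ok=F)] out:P2(v=0); in:-
Emitted by tick 6: ['P1', 'P2']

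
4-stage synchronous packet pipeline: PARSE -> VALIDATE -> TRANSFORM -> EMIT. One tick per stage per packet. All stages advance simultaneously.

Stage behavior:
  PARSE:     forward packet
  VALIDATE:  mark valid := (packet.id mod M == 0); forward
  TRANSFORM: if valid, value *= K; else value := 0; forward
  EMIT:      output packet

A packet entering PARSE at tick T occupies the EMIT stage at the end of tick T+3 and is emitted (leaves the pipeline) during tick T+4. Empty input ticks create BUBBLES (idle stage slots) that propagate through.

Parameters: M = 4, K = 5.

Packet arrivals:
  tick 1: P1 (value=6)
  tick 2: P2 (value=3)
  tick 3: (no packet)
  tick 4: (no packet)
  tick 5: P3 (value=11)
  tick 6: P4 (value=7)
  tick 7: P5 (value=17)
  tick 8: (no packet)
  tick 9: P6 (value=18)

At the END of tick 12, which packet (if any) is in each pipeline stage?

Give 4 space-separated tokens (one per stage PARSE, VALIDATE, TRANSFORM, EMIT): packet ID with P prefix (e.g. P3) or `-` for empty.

Tick 1: [PARSE:P1(v=6,ok=F), VALIDATE:-, TRANSFORM:-, EMIT:-] out:-; in:P1
Tick 2: [PARSE:P2(v=3,ok=F), VALIDATE:P1(v=6,ok=F), TRANSFORM:-, EMIT:-] out:-; in:P2
Tick 3: [PARSE:-, VALIDATE:P2(v=3,ok=F), TRANSFORM:P1(v=0,ok=F), EMIT:-] out:-; in:-
Tick 4: [PARSE:-, VALIDATE:-, TRANSFORM:P2(v=0,ok=F), EMIT:P1(v=0,ok=F)] out:-; in:-
Tick 5: [PARSE:P3(v=11,ok=F), VALIDATE:-, TRANSFORM:-, EMIT:P2(v=0,ok=F)] out:P1(v=0); in:P3
Tick 6: [PARSE:P4(v=7,ok=F), VALIDATE:P3(v=11,ok=F), TRANSFORM:-, EMIT:-] out:P2(v=0); in:P4
Tick 7: [PARSE:P5(v=17,ok=F), VALIDATE:P4(v=7,ok=T), TRANSFORM:P3(v=0,ok=F), EMIT:-] out:-; in:P5
Tick 8: [PARSE:-, VALIDATE:P5(v=17,ok=F), TRANSFORM:P4(v=35,ok=T), EMIT:P3(v=0,ok=F)] out:-; in:-
Tick 9: [PARSE:P6(v=18,ok=F), VALIDATE:-, TRANSFORM:P5(v=0,ok=F), EMIT:P4(v=35,ok=T)] out:P3(v=0); in:P6
Tick 10: [PARSE:-, VALIDATE:P6(v=18,ok=F), TRANSFORM:-, EMIT:P5(v=0,ok=F)] out:P4(v=35); in:-
Tick 11: [PARSE:-, VALIDATE:-, TRANSFORM:P6(v=0,ok=F), EMIT:-] out:P5(v=0); in:-
Tick 12: [PARSE:-, VALIDATE:-, TRANSFORM:-, EMIT:P6(v=0,ok=F)] out:-; in:-
At end of tick 12: ['-', '-', '-', 'P6']

Answer: - - - P6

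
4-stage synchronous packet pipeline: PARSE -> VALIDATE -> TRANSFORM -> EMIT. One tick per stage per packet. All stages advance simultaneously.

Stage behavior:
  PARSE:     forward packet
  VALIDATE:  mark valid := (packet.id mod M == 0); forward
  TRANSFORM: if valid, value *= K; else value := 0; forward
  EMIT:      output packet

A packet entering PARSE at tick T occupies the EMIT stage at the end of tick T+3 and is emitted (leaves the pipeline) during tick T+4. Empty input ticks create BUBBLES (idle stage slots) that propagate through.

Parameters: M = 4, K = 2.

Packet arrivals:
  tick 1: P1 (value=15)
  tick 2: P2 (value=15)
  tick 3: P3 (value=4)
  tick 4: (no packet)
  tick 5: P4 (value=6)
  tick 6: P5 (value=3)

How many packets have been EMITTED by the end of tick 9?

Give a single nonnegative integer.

Answer: 4

Derivation:
Tick 1: [PARSE:P1(v=15,ok=F), VALIDATE:-, TRANSFORM:-, EMIT:-] out:-; in:P1
Tick 2: [PARSE:P2(v=15,ok=F), VALIDATE:P1(v=15,ok=F), TRANSFORM:-, EMIT:-] out:-; in:P2
Tick 3: [PARSE:P3(v=4,ok=F), VALIDATE:P2(v=15,ok=F), TRANSFORM:P1(v=0,ok=F), EMIT:-] out:-; in:P3
Tick 4: [PARSE:-, VALIDATE:P3(v=4,ok=F), TRANSFORM:P2(v=0,ok=F), EMIT:P1(v=0,ok=F)] out:-; in:-
Tick 5: [PARSE:P4(v=6,ok=F), VALIDATE:-, TRANSFORM:P3(v=0,ok=F), EMIT:P2(v=0,ok=F)] out:P1(v=0); in:P4
Tick 6: [PARSE:P5(v=3,ok=F), VALIDATE:P4(v=6,ok=T), TRANSFORM:-, EMIT:P3(v=0,ok=F)] out:P2(v=0); in:P5
Tick 7: [PARSE:-, VALIDATE:P5(v=3,ok=F), TRANSFORM:P4(v=12,ok=T), EMIT:-] out:P3(v=0); in:-
Tick 8: [PARSE:-, VALIDATE:-, TRANSFORM:P5(v=0,ok=F), EMIT:P4(v=12,ok=T)] out:-; in:-
Tick 9: [PARSE:-, VALIDATE:-, TRANSFORM:-, EMIT:P5(v=0,ok=F)] out:P4(v=12); in:-
Emitted by tick 9: ['P1', 'P2', 'P3', 'P4']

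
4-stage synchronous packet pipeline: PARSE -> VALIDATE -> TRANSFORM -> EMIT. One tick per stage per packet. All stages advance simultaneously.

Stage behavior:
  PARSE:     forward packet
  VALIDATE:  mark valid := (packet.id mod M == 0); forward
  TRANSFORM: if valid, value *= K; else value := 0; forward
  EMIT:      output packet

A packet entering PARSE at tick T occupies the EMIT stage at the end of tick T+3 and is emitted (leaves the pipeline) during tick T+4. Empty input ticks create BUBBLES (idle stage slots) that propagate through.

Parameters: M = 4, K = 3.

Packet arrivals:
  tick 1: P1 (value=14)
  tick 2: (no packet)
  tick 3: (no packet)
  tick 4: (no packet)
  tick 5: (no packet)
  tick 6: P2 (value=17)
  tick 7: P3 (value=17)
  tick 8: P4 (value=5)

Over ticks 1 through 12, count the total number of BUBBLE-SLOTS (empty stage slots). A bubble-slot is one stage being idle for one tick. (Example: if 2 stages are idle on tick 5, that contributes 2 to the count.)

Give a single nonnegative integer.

Tick 1: [PARSE:P1(v=14,ok=F), VALIDATE:-, TRANSFORM:-, EMIT:-] out:-; bubbles=3
Tick 2: [PARSE:-, VALIDATE:P1(v=14,ok=F), TRANSFORM:-, EMIT:-] out:-; bubbles=3
Tick 3: [PARSE:-, VALIDATE:-, TRANSFORM:P1(v=0,ok=F), EMIT:-] out:-; bubbles=3
Tick 4: [PARSE:-, VALIDATE:-, TRANSFORM:-, EMIT:P1(v=0,ok=F)] out:-; bubbles=3
Tick 5: [PARSE:-, VALIDATE:-, TRANSFORM:-, EMIT:-] out:P1(v=0); bubbles=4
Tick 6: [PARSE:P2(v=17,ok=F), VALIDATE:-, TRANSFORM:-, EMIT:-] out:-; bubbles=3
Tick 7: [PARSE:P3(v=17,ok=F), VALIDATE:P2(v=17,ok=F), TRANSFORM:-, EMIT:-] out:-; bubbles=2
Tick 8: [PARSE:P4(v=5,ok=F), VALIDATE:P3(v=17,ok=F), TRANSFORM:P2(v=0,ok=F), EMIT:-] out:-; bubbles=1
Tick 9: [PARSE:-, VALIDATE:P4(v=5,ok=T), TRANSFORM:P3(v=0,ok=F), EMIT:P2(v=0,ok=F)] out:-; bubbles=1
Tick 10: [PARSE:-, VALIDATE:-, TRANSFORM:P4(v=15,ok=T), EMIT:P3(v=0,ok=F)] out:P2(v=0); bubbles=2
Tick 11: [PARSE:-, VALIDATE:-, TRANSFORM:-, EMIT:P4(v=15,ok=T)] out:P3(v=0); bubbles=3
Tick 12: [PARSE:-, VALIDATE:-, TRANSFORM:-, EMIT:-] out:P4(v=15); bubbles=4
Total bubble-slots: 32

Answer: 32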